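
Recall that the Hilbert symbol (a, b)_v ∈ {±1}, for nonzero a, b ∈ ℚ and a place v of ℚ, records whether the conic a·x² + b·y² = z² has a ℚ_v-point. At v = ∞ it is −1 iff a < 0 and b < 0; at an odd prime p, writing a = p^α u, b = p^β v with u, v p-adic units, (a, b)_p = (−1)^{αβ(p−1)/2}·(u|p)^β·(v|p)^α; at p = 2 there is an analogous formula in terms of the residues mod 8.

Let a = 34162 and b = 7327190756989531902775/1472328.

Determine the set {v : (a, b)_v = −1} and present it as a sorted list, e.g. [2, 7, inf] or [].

(a, b) ≡ (34162, 4065278) mod (ℚ^×)²; places V = {2, 3, 5, 7, 11, 13, 17, 19, 29, 31, 37, ∞}.
(a,b)_5: α=0, u≡2; β=2, v≡2 (mod 5); (2|5)=-1, (2|5)=-1; sign (−1)^0·-1^2·-1^0 = +1.
(a,b)_31: α=1, u≡17; β=3, v≡1 (mod 31); (17|31)=-1, (1|31)=+1; sign (−1)^1·-1^3·+1^1 = +1.
(a,b)_3: α=0, u≡1; β=-2, v≡2 (mod 3); (1|3)=+1, (2|3)=-1; sign (−1)^0·+1^-2·-1^0 = +1.
(a,b)_19: α=1, u≡12; β=5, v≡18 (mod 19); (12|19)=-1, (18|19)=-1; sign (−1)^1·-1^5·-1^1 = -1.
(a,b)_17: α=0, u≡9; β=1, v≡12 (mod 17); (9|17)=+1, (12|17)=-1; sign (−1)^0·+1^1·-1^0 = +1.
(a,b)_∞: sgn(34162)=+, sgn(4065278)=+, so +1.
(a,b)_7: α=0, u≡2; β=1, v≡6 (mod 7); (2|7)=+1, (6|7)=-1; sign (−1)^0·+1^1·-1^0 = +1.
(a,b)_37: α=0, u≡11; β=2, v≡14 (mod 37); (11|37)=+1, (14|37)=-1; sign (−1)^0·+1^2·-1^0 = +1.
(a,b)_29: α=1, u≡18; β=3, v≡16 (mod 29); (18|29)=-1, (16|29)=+1; sign (−1)^0·-1^3·+1^1 = -1.
(a,b)_13: α=0, u≡11; β=-2, v≡1 (mod 13); (11|13)=-1, (1|13)=+1; sign (−1)^0·-1^-2·+1^0 = +1.
(a,b)_2: α=1, β=-3; u≡1, v≡7 (mod 8); ε(u)ε(v)=0·1, αω(v)=1·0, βω(u)=-3·0; sum ≡ 0  ⇒  +1.
(a,b)_11: α=0, u≡7; β=-2, v≡2 (mod 11); (7|11)=-1, (2|11)=-1; sign (−1)^0·-1^-2·-1^0 = +1.
|Ram(34162, 4065278)| = 2, even; anisotropic at {19, 29}.

[19, 29]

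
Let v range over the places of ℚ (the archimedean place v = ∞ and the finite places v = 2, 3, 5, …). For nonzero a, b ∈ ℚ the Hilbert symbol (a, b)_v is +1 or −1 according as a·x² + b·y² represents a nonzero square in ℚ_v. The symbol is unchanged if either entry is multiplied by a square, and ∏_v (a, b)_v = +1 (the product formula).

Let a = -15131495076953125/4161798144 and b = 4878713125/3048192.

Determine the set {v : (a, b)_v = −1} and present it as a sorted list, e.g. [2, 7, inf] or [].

[2, 3]

(a, b) ≡ (-13, 138567) mod (ℚ^×)²; places V = {2, 3, 5, 7, 11, 13, 17, 19, ∞}.
(a,b)_2: α=-20, β=-8; u≡3, v≡7 (mod 8); ε(u)ε(v)=1·1, αω(v)=-20·0, βω(u)=-8·1; sum ≡ 1  ⇒  -1.
(a,b)_∞: sgn(-13)=−, sgn(138567)=+, so +1.
(a,b)_11: α=0, u≡1; β=1, v≡6 (mod 11); (1|11)=+1, (6|11)=-1; sign (−1)^0·+1^1·-1^0 = +1.
(a,b)_7: α=-2, u≡2; β=-2, v≡1 (mod 7); (2|7)=+1, (1|7)=+1; sign (−1)^0·+1^-2·+1^-2 = +1.
(a,b)_13: α=5, u≡10; β=3, v≡1 (mod 13); (10|13)=+1, (1|13)=+1; sign (−1)^0·+1^3·+1^5 = +1.
(a,b)_19: α=2, u≡9; β=1, v≡5 (mod 19); (9|19)=+1, (5|19)=+1; sign (−1)^0·+1^1·+1^2 = +1.
(a,b)_17: α=2, u≡2; β=1, v≡8 (mod 17); (2|17)=+1, (8|17)=+1; sign (−1)^0·+1^1·+1^2 = +1.
(a,b)_3: α=-4, u≡2; β=-5, v≡1 (mod 3); (2|3)=-1, (1|3)=+1; sign (−1)^0·-1^-5·+1^-4 = -1.
(a,b)_5: α=8, u≡2; β=4, v≡3 (mod 5); (2|5)=-1, (3|5)=-1; sign (−1)^0·-1^4·-1^8 = +1.
(-13, 138567 / ℚ) ramifies at {2, 3}: a division algebra.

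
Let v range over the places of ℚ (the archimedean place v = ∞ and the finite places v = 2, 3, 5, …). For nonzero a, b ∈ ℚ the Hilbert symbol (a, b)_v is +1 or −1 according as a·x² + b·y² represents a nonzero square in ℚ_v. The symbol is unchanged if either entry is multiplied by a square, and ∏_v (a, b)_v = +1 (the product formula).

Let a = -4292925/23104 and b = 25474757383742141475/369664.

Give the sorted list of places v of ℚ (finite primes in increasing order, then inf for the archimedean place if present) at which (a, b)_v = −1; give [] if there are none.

(a, b) ≡ (-171717, 6699) mod (ℚ^×)²; places V = {2, 3, 5, 7, 11, 13, 17, 19, 29, 37, ∞}.
(a,b)_19: α=-2, u≡7; β=-2, v≡7 (mod 19); (7|19)=+1, (7|19)=+1; sign (−1)^0·+1^-2·+1^-2 = +1.
(a,b)_3: α=1, u≡1; β=5, v≡1 (mod 3); (1|3)=+1, (1|3)=+1; sign (−1)^1·+1^5·+1^1 = -1.
(a,b)_11: α=0, u≡3; β=3, v≡1 (mod 11); (3|11)=+1, (1|11)=+1; sign (−1)^0·+1^3·+1^0 = +1.
(a,b)_5: α=2, u≡2; β=2, v≡1 (mod 5); (2|5)=-1, (1|5)=+1; sign (−1)^0·-1^2·+1^2 = +1.
(a,b)_∞: sgn(-171717)=−, sgn(6699)=+, so +1.
(a,b)_13: α=1, u≡9; β=2, v≡9 (mod 13); (9|13)=+1, (9|13)=+1; sign (−1)^0·+1^2·+1^1 = +1.
(a,b)_37: α=1, u≡12; β=4, v≡2 (mod 37); (12|37)=+1, (2|37)=-1; sign (−1)^0·+1^4·-1^1 = -1.
(a,b)_2: α=-6, β=-10; u≡3, v≡3 (mod 8); ε(u)ε(v)=1·1, αω(v)=-6·1, βω(u)=-10·1; sum ≡ 1  ⇒  -1.
(a,b)_7: α=1, u≡4; β=3, v≡5 (mod 7); (4|7)=+1, (5|7)=-1; sign (−1)^1·+1^3·-1^1 = +1.
(a,b)_29: α=0, u≡19; β=1, v≡16 (mod 29); (19|29)=-1, (16|29)=+1; sign (−1)^0·-1^1·+1^0 = -1.
(a,b)_17: α=1, u≡10; β=0, v≡15 (mod 17); (10|17)=-1, (15|17)=+1; sign (−1)^0·-1^0·+1^1 = +1.
|Ram(-171717, 6699)| = 4, even; anisotropic at {2, 3, 29, 37}.

[2, 3, 29, 37]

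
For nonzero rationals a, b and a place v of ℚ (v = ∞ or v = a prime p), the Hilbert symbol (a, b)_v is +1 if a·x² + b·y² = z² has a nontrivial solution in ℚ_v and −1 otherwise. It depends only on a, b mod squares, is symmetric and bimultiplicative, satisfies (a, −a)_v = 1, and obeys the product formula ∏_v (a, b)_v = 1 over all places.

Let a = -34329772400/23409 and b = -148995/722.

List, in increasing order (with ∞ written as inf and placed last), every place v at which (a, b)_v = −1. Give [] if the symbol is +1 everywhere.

[43, inf]

(a, b) ≡ (-3311, -33110) mod (ℚ^×)²; places V = {2, 3, 5, 7, 11, 17, 19, 23, 43, ∞}.
(a,b)_7: α=3, u≡5; β=1, v≡2 (mod 7); (5|7)=-1, (2|7)=+1; sign (−1)^1·-1^1·+1^3 = +1.
(a,b)_3: α=-4, u≡1; β=2, v≡1 (mod 3); (1|3)=+1, (1|3)=+1; sign (−1)^0·+1^2·+1^-4 = +1.
(a,b)_19: α=0, u≡13; β=-2, v≡11 (mod 19); (13|19)=-1, (11|19)=+1; sign (−1)^0·-1^-2·+1^0 = +1.
(a,b)_11: α=1, u≡8; β=1, v≡1 (mod 11); (8|11)=-1, (1|11)=+1; sign (−1)^1·-1^1·+1^1 = +1.
(a,b)_∞: sgn(-3311)=−, sgn(-33110)=−, so -1.
(a,b)_17: α=-2, u≡2; β=0, v≡14 (mod 17); (2|17)=+1, (14|17)=-1; sign (−1)^0·+1^0·-1^-2 = +1.
(a,b)_23: α=2, u≡13; β=0, v≡5 (mod 23); (13|23)=+1, (5|23)=-1; sign (−1)^0·+1^0·-1^2 = +1.
(a,b)_43: α=1, u≡36; β=1, v≡41 (mod 43); (36|43)=+1, (41|43)=+1; sign (−1)^1·+1^1·+1^1 = -1.
(a,b)_5: α=2, u≡1; β=1, v≡3 (mod 5); (1|5)=+1, (3|5)=-1; sign (−1)^0·+1^1·-1^2 = +1.
(a,b)_2: α=4, β=-1; u≡1, v≡5 (mod 8); ε(u)ε(v)=0·0, αω(v)=4·1, βω(u)=-1·0; sum ≡ 0  ⇒  +1.
|Ram(-3311, -33110)| = 2, even; anisotropic at {43, ∞}.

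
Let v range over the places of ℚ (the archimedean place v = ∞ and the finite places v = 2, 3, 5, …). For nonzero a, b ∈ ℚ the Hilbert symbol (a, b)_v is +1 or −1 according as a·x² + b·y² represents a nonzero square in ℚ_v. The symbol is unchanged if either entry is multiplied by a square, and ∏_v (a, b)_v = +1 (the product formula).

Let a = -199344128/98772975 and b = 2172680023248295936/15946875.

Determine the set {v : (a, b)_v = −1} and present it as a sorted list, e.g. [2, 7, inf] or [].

(a, b) ≡ (-713, 948290) mod (ℚ^×)²; places V = {2, 3, 5, 7, 17, 19, 23, 31, ∞}.
(a,b)_2: α=14, β=11; u≡7, v≡1 (mod 8); ε(u)ε(v)=1·0, αω(v)=14·0, βω(u)=11·0; sum ≡ 0  ⇒  +1.
(a,b)_∞: sgn(-713)=−, sgn(948290)=+, so +1.
(a,b)_17: α=-2, u≡2; β=0, v≡2 (mod 17); (2|17)=+1, (2|17)=+1; sign (−1)^0·+1^0·+1^-2 = +1.
(a,b)_3: α=-2, u≡1; β=-6, v≡2 (mod 3); (1|3)=+1, (2|3)=-1; sign (−1)^0·+1^-6·-1^-2 = +1.
(a,b)_31: α=-1, u≡5; β=1, v≡22 (mod 31); (5|31)=+1, (22|31)=-1; sign (−1)^1·+1^1·-1^-1 = +1.
(a,b)_5: α=-2, u≡3; β=-5, v≡2 (mod 5); (3|5)=-1, (2|5)=-1; sign (−1)^0·-1^-5·-1^-2 = -1.
(a,b)_23: α=3, u≡21; β=9, v≡22 (mod 23); (21|23)=-1, (22|23)=-1; sign (−1)^1·-1^9·-1^3 = -1.
(a,b)_7: α=-2, u≡4; β=-1, v≡6 (mod 7); (4|7)=+1, (6|7)=-1; sign (−1)^0·+1^-1·-1^-2 = +1.
(a,b)_19: α=0, u≡6; β=1, v≡7 (mod 19); (6|19)=+1, (7|19)=+1; sign (−1)^0·+1^1·+1^0 = +1.
(-713, 948290 / ℚ) ramifies at {5, 23}: a division algebra.

[5, 23]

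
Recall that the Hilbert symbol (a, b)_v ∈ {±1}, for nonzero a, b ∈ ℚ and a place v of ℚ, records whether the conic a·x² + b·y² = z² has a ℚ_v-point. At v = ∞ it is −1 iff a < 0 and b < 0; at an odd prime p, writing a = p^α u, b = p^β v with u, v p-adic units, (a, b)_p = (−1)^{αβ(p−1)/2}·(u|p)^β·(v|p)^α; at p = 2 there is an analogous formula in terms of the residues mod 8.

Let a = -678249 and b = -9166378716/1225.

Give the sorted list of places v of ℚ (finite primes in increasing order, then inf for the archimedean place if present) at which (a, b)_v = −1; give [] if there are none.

(a, b) ≡ (-75361, -17391) mod (ℚ^×)²; places V = {2, 3, 5, 7, 11, 13, 17, 31, ∞}.
(a,b)_13: α=1, u≡9; β=0, v≡4 (mod 13); (9|13)=+1, (4|13)=+1; sign (−1)^0·+1^0·+1^1 = +1.
(a,b)_2: α=0, β=2; u≡7, v≡1 (mod 8); ε(u)ε(v)=1·0, αω(v)=0·0, βω(u)=2·0; sum ≡ 0  ⇒  +1.
(a,b)_17: α=1, u≡2; β=1, v≡10 (mod 17); (2|17)=+1, (10|17)=-1; sign (−1)^0·+1^1·-1^1 = -1.
(a,b)_7: α=0, u≡2; β=-2, v≡4 (mod 7); (2|7)=+1, (4|7)=+1; sign (−1)^0·+1^-2·+1^0 = +1.
(a,b)_31: α=1, u≡7; β=1, v≡9 (mod 31); (7|31)=+1, (9|31)=+1; sign (−1)^1·+1^1·+1^1 = -1.
(a,b)_11: α=1, u≡7; β=5, v≡5 (mod 11); (7|11)=-1, (5|11)=+1; sign (−1)^1·-1^5·+1^1 = +1.
(a,b)_∞: sgn(-75361)=−, sgn(-17391)=−, so -1.
(a,b)_3: α=2, u≡2; β=3, v≡2 (mod 3); (2|3)=-1, (2|3)=-1; sign (−1)^0·-1^3·-1^2 = -1.
(a,b)_5: α=0, u≡1; β=-2, v≡1 (mod 5); (1|5)=+1, (1|5)=+1; sign (−1)^0·+1^-2·+1^0 = +1.
(-75361, -17391 / ℚ) ramifies at {3, 17, 31, ∞}: a division algebra.

[3, 17, 31, inf]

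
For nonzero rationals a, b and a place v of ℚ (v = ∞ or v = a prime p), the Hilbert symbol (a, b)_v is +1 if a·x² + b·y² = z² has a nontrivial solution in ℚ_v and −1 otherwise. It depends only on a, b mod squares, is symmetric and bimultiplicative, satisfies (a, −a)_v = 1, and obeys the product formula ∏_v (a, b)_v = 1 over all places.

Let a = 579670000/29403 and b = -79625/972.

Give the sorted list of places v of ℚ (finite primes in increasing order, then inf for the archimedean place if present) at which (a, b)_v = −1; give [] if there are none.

(a, b) ≡ (21, -195) mod (ℚ^×)²; places V = {2, 3, 5, 7, 11, 13, ∞}.
(a,b)_7: α=3, u≡6; β=2, v≡1 (mod 7); (6|7)=-1, (1|7)=+1; sign (−1)^0·-1^2·+1^3 = +1.
(a,b)_2: α=4, β=-2; u≡5, v≡5 (mod 8); ε(u)ε(v)=0·0, αω(v)=4·1, βω(u)=-2·1; sum ≡ 0  ⇒  +1.
(a,b)_5: α=4, u≡4; β=3, v≡4 (mod 5); (4|5)=+1, (4|5)=+1; sign (−1)^0·+1^3·+1^4 = +1.
(a,b)_13: α=2, u≡8; β=1, v≡5 (mod 13); (8|13)=-1, (5|13)=-1; sign (−1)^0·-1^1·-1^2 = -1.
(a,b)_∞: sgn(21)=+, sgn(-195)=−, so +1.
(a,b)_3: α=-5, u≡1; β=-5, v≡1 (mod 3); (1|3)=+1, (1|3)=+1; sign (−1)^1·+1^-5·+1^-5 = -1.
(a,b)_11: α=-2, u≡8; β=0, v≡1 (mod 11); (8|11)=-1, (1|11)=+1; sign (−1)^0·-1^0·+1^-2 = +1.
(21, -195 / ℚ) ramifies at {3, 13}: a division algebra.

[3, 13]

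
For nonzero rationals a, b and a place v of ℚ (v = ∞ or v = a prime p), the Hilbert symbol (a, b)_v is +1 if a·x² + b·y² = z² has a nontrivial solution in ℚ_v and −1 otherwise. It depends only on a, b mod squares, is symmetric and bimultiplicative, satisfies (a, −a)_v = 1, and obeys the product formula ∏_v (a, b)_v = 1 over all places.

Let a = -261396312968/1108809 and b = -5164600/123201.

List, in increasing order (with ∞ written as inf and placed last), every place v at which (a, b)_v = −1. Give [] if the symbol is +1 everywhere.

(a, b) ≡ (-2, -1054) mod (ℚ^×)²; places V = {2, 3, 5, 7, 13, 17, 31, ∞}.
(a,b)_2: α=3, β=3; u≡7, v≡1 (mod 8); ε(u)ε(v)=1·0, αω(v)=3·0, βω(u)=3·0; sum ≡ 0  ⇒  +1.
(a,b)_3: α=-8, u≡1; β=-6, v≡2 (mod 3); (1|3)=+1, (2|3)=-1; sign (−1)^0·+1^-6·-1^-8 = +1.
(a,b)_5: α=0, u≡3; β=2, v≡1 (mod 5); (3|5)=-1, (1|5)=+1; sign (−1)^0·-1^2·+1^0 = +1.
(a,b)_7: α=6, u≡5; β=2, v≡6 (mod 7); (5|7)=-1, (6|7)=-1; sign (−1)^0·-1^2·-1^6 = +1.
(a,b)_17: α=2, u≡15; β=1, v≡12 (mod 17); (15|17)=+1, (12|17)=-1; sign (−1)^0·+1^1·-1^2 = +1.
(a,b)_31: α=2, u≡21; β=1, v≡8 (mod 31); (21|31)=-1, (8|31)=+1; sign (−1)^0·-1^1·+1^2 = -1.
(a,b)_13: α=-2, u≡6; β=-2, v≡1 (mod 13); (6|13)=-1, (1|13)=+1; sign (−1)^0·-1^-2·+1^-2 = +1.
(a,b)_∞: sgn(-2)=−, sgn(-1054)=−, so -1.
(-2, -1054 / ℚ) ramifies at {31, ∞}: a division algebra.

[31, inf]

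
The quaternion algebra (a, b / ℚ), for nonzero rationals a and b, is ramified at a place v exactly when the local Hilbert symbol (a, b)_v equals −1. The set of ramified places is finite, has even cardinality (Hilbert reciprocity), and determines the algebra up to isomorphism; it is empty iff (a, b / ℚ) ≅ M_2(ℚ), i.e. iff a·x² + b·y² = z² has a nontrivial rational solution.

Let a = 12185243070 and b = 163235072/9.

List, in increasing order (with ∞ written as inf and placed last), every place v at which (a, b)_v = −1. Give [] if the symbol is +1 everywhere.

[2, 3, 5, 11]

Mod squares: a ≡ 30030, b ≡ 77. Check v ∈ {∞, 2, 3, 5, 7, 11, 13}.
v=2: v_2(a)=1, v_2(b)=8; units ≡ 7, 5 (mod 8); ε·ε+αω+βω = 1·0+1·1+8·0 ≡ 1  ⇒  (a,b)_2 = -1.
v=∞: 30030 > 0 and 77 > 0  ⇒  (a,b)_∞ = +1.
v=7: a=7^5·(≡6), b=7^3·(≡1) mod 7; (6|7)=-1, (1|7)=+1; (−1)^{5·3·3}·(-1)^3·(+1)^5 = +1.
v=3: a=3^1·(≡2), b=3^-2·(≡2) mod 3; (2|3)=-1, (2|3)=-1; (−1)^{1·-2·1}·(-1)^-2·(-1)^1 = -1.
v=5: a=5^1·(≡4), b=5^0·(≡3) mod 5; (4|5)=+1, (3|5)=-1; (−1)^{1·0·2}·(+1)^0·(-1)^1 = -1.
v=13: a=13^3·(≡3), b=13^2·(≡3) mod 13; (3|13)=+1, (3|13)=+1; (−1)^{3·2·6}·(+1)^2·(+1)^3 = +1.
v=11: a=11^1·(≡2), b=11^1·(≡10) mod 11; (2|11)=-1, (10|11)=-1; (−1)^{1·1·5}·(-1)^1·(-1)^1 = -1.
Ram(30030, 77) = {2, 3, 5, 11}; no ℚ_2-point on the conic.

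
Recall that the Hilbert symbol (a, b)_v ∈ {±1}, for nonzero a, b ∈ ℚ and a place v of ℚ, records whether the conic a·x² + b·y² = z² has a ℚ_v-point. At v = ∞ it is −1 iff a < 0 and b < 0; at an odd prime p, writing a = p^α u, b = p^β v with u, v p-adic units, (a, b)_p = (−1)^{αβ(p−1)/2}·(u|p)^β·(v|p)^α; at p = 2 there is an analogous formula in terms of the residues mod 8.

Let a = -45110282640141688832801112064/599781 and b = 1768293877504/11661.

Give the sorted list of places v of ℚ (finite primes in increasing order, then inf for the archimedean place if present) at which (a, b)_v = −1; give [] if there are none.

Mod squares: a ≡ -156009, b ≡ 1716099. Check v ∈ {∞, 2, 3, 7, 11, 13, 17, 19, 23, 31}.
v=19: a=19^1·(≡4), b=19^1·(≡14) mod 19; (4|19)=+1, (14|19)=-1; (−1)^{1·1·9}·(+1)^1·(-1)^1 = +1.
v=11: a=11^6·(≡1), b=11^1·(≡7) mod 11; (1|11)=+1, (7|11)=-1; (−1)^{6·1·5}·(+1)^1·(-1)^6 = +1.
v=13: a=13^-4·(≡4), b=13^-2·(≡6) mod 13; (4|13)=+1, (6|13)=-1; (−1)^{-4·-2·6}·(+1)^-2·(-1)^-4 = +1.
v=7: a=7^-1·(≡4), b=7^1·(≡6) mod 7; (4|7)=+1, (6|7)=-1; (−1)^{-1·1·3}·(+1)^1·(-1)^-1 = +1.
v=31: a=31^0·(≡28), b=31^2·(≡20) mod 31; (28|31)=+1, (20|31)=+1; (−1)^{0·2·15}·(+1)^2·(+1)^0 = +1.
v=23: a=23^3·(≡8), b=23^-1·(≡4) mod 23; (8|23)=+1, (4|23)=+1; (−1)^{3·-1·11}·(+1)^-1·(+1)^3 = -1.
v=3: a=3^-1·(≡2), b=3^-1·(≡2) mod 3; (2|3)=-1, (2|3)=-1; (−1)^{-1·-1·1}·(-1)^-1·(-1)^-1 = -1.
v=17: a=17^7·(≡14), b=17^3·(≡8) mod 17; (14|17)=-1, (8|17)=+1; (−1)^{7·3·8}·(-1)^3·(+1)^7 = -1.
v=2: v_2(a)=28, v_2(b)=8; units ≡ 7, 3 (mod 8); ε·ε+αω+βω = 1·1+28·1+8·0 ≡ 1  ⇒  (a,b)_2 = -1.
v=∞: -156009 < 0 and 1716099 > 0  ⇒  (a,b)_∞ = +1.
(-156009, 1716099 / ℚ) ramifies at {2, 3, 17, 23}: a division algebra.

[2, 3, 17, 23]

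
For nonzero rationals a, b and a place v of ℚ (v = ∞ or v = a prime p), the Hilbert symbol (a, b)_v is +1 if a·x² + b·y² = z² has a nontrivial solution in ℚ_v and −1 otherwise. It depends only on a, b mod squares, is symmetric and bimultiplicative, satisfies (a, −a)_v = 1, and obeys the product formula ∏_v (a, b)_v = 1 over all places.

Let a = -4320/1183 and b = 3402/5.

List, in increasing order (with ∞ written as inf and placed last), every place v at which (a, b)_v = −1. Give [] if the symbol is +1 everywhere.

[]

(a, b) ≡ (-210, 210) mod (ℚ^×)²; places V = {2, 3, 5, 7, 13, ∞}.
(a,b)_∞: sgn(-210)=−, sgn(210)=+, so +1.
(a,b)_13: α=-2, u≡5; β=0, v≡7 (mod 13); (5|13)=-1, (7|13)=-1; sign (−1)^0·-1^0·-1^-2 = +1.
(a,b)_2: α=5, β=1; u≡7, v≡1 (mod 8); ε(u)ε(v)=1·0, αω(v)=5·0, βω(u)=1·0; sum ≡ 0  ⇒  +1.
(a,b)_3: α=3, u≡2; β=5, v≡1 (mod 3); (2|3)=-1, (1|3)=+1; sign (−1)^1·-1^5·+1^3 = +1.
(a,b)_7: α=-1, u≡6; β=1, v≡2 (mod 7); (6|7)=-1, (2|7)=+1; sign (−1)^1·-1^1·+1^-1 = +1.
(a,b)_5: α=1, u≡2; β=-1, v≡2 (mod 5); (2|5)=-1, (2|5)=-1; sign (−1)^0·-1^-1·-1^1 = +1.
Every local symbol is +1, so the conic -210·x² + 210·y² = z² has ℚ_v-points for all v and hence a ℚ-point; (a, b / ℚ) ≅ M_2(ℚ).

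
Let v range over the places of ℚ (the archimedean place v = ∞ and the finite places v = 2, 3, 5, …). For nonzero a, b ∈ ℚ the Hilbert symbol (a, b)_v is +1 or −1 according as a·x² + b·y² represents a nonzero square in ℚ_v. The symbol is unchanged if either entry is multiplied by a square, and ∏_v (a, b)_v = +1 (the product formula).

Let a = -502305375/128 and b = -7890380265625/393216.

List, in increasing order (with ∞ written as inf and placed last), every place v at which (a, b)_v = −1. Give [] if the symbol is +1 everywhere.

Mod squares: a ≡ -40184430, b ≡ -21318. Check v ∈ {∞, 2, 3, 5, 11, 13, 17, 19, 29}.
v=19: a=19^1·(≡10), b=19^1·(≡12) mod 19; (10|19)=-1, (12|19)=-1; (−1)^{1·1·9}·(-1)^1·(-1)^1 = -1.
v=5: a=5^3·(≡4), b=5^6·(≡3) mod 5; (4|5)=+1, (3|5)=-1; (−1)^{3·6·2}·(+1)^6·(-1)^3 = -1.
v=29: a=29^1·(≡18), b=29^2·(≡26) mod 29; (18|29)=-1, (26|29)=-1; (−1)^{1·2·14}·(-1)^2·(-1)^1 = -1.
v=13: a=13^1·(≡1), b=13^2·(≡2) mod 13; (1|13)=+1, (2|13)=-1; (−1)^{1·2·6}·(+1)^2·(-1)^1 = -1.
v=3: a=3^1·(≡1), b=3^-1·(≡1) mod 3; (1|3)=+1, (1|3)=+1; (−1)^{1·-1·1}·(+1)^-1·(+1)^1 = -1.
v=2: v_2(a)=-7, v_2(b)=-17; units ≡ 1, 5 (mod 8); ε·ε+αω+βω = 0·0+-7·1+-17·0 ≡ 1  ⇒  (a,b)_2 = -1.
v=17: a=17^1·(≡4), b=17^1·(≡2) mod 17; (4|17)=+1, (2|17)=+1; (−1)^{1·1·8}·(+1)^1·(+1)^1 = +1.
v=∞: -40184430 < 0 and -21318 < 0  ⇒  (a,b)_∞ = -1.
v=11: a=11^1·(≡3), b=11^1·(≡4) mod 11; (3|11)=+1, (4|11)=+1; (−1)^{1·1·5}·(+1)^1·(+1)^1 = -1.
|Ram(-40184430, -21318)| = 8, even; anisotropic at {2, 3, 5, 11, 13, 19, 29, ∞}.

[2, 3, 5, 11, 13, 19, 29, inf]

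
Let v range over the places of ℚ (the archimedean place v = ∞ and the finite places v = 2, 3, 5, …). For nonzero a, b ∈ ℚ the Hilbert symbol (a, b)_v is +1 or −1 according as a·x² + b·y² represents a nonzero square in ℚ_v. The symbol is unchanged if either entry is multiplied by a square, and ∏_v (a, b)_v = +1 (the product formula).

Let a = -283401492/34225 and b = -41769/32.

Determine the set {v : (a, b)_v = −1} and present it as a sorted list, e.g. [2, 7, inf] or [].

[11, 17, 23, inf]

(a, b) ≡ (-245157, -9282) mod (ℚ^×)²; places V = {2, 3, 5, 7, 11, 13, 17, 19, 23, 37, ∞}.
(a,b)_∞: sgn(-245157)=−, sgn(-9282)=−, so -1.
(a,b)_5: α=-2, u≡2; β=0, v≡3 (mod 5); (2|5)=-1, (3|5)=-1; sign (−1)^0·-1^0·-1^-2 = +1.
(a,b)_13: α=0, u≡9; β=1, v≡4 (mod 13); (9|13)=+1, (4|13)=+1; sign (−1)^0·+1^1·+1^0 = +1.
(a,b)_3: α=1, u≡1; β=3, v≡2 (mod 3); (1|3)=+1, (2|3)=-1; sign (−1)^1·+1^3·-1^1 = +1.
(a,b)_11: α=1, u≡8; β=0, v≡2 (mod 11); (8|11)=-1, (2|11)=-1; sign (−1)^0·-1^0·-1^1 = -1.
(a,b)_23: α=1, u≡9; β=0, v≡5 (mod 23); (9|23)=+1, (5|23)=-1; sign (−1)^0·+1^0·-1^1 = -1.
(a,b)_2: α=2, β=-5; u≡3, v≡7 (mod 8); ε(u)ε(v)=1·1, αω(v)=2·0, βω(u)=-5·1; sum ≡ 0  ⇒  +1.
(a,b)_37: α=-2, u≡24; β=0, v≡14 (mod 37); (24|37)=-1, (14|37)=-1; sign (−1)^0·-1^0·-1^-2 = +1.
(a,b)_19: α=1, u≡1; β=0, v≡17 (mod 19); (1|19)=+1, (17|19)=+1; sign (−1)^0·+1^0·+1^1 = +1.
(a,b)_7: α=0, u≡2; β=1, v≡1 (mod 7); (2|7)=+1, (1|7)=+1; sign (−1)^0·+1^1·+1^0 = +1.
(a,b)_17: α=3, u≡12; β=1, v≡13 (mod 17); (12|17)=-1, (13|17)=+1; sign (−1)^0·-1^1·+1^3 = -1.
|Ram(-245157, -9282)| = 4, even; anisotropic at {11, 17, 23, ∞}.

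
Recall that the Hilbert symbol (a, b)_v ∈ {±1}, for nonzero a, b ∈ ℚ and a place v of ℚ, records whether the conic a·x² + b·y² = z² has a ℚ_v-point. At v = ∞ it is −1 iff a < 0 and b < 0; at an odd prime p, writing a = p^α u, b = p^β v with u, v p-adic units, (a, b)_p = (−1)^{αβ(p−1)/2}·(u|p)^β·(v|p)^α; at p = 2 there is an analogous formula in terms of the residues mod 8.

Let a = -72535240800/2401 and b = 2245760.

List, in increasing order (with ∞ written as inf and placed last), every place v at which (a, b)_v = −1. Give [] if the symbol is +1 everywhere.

(a, b) ≡ (-22, 290) mod (ℚ^×)²; places V = {2, 3, 5, 7, 11, 29, ∞}.
(a,b)_∞: sgn(-22)=−, sgn(290)=+, so +1.
(a,b)_3: α=4, u≡2; β=0, v≡2 (mod 3); (2|3)=-1, (2|3)=-1; sign (−1)^0·-1^0·-1^4 = +1.
(a,b)_7: α=-4, u≡6; β=0, v≡6 (mod 7); (6|7)=-1, (6|7)=-1; sign (−1)^0·-1^0·-1^-4 = +1.
(a,b)_2: α=5, β=7; u≡5, v≡1 (mod 8); ε(u)ε(v)=0·0, αω(v)=5·0, βω(u)=7·1; sum ≡ 1  ⇒  -1.
(a,b)_11: α=3, u≡9; β=2, v≡3 (mod 11); (9|11)=+1, (3|11)=+1; sign (−1)^0·+1^2·+1^3 = +1.
(a,b)_5: α=2, u≡3; β=1, v≡2 (mod 5); (3|5)=-1, (2|5)=-1; sign (−1)^0·-1^1·-1^2 = -1.
(a,b)_29: α=2, u≡22; β=1, v≡10 (mod 29); (22|29)=+1, (10|29)=-1; sign (−1)^0·+1^1·-1^2 = +1.
Ram(-22, 290) = {2, 5}; no ℚ_2-point on the conic.

[2, 5]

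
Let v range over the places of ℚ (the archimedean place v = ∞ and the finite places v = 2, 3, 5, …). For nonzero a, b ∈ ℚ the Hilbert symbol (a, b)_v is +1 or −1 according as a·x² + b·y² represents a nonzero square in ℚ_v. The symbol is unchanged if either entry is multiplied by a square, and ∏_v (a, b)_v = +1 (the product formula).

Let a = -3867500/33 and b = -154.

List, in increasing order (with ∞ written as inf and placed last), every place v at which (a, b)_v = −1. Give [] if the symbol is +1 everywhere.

[2, 3, 13, inf]

Mod squares: a ≡ -51051, b ≡ -154. Check v ∈ {∞, 2, 3, 5, 7, 11, 13, 17}.
v=7: a=7^1·(≡2), b=7^1·(≡6) mod 7; (2|7)=+1, (6|7)=-1; (−1)^{1·1·3}·(+1)^1·(-1)^1 = +1.
v=13: a=13^1·(≡10), b=13^0·(≡2) mod 13; (10|13)=+1, (2|13)=-1; (−1)^{1·0·6}·(+1)^0·(-1)^1 = -1.
v=2: v_2(a)=2, v_2(b)=1; units ≡ 5, 3 (mod 8); ε·ε+αω+βω = 0·1+2·1+1·1 ≡ 1  ⇒  (a,b)_2 = -1.
v=∞: -51051 < 0 and -154 < 0  ⇒  (a,b)_∞ = -1.
v=5: a=5^4·(≡4), b=5^0·(≡1) mod 5; (4|5)=+1, (1|5)=+1; (−1)^{4·0·2}·(+1)^0·(+1)^4 = +1.
v=11: a=11^-1·(≡4), b=11^1·(≡8) mod 11; (4|11)=+1, (8|11)=-1; (−1)^{-1·1·5}·(+1)^1·(-1)^-1 = +1.
v=17: a=17^1·(≡6), b=17^0·(≡16) mod 17; (6|17)=-1, (16|17)=+1; (−1)^{1·0·8}·(-1)^0·(+1)^1 = +1.
v=3: a=3^-1·(≡2), b=3^0·(≡2) mod 3; (2|3)=-1, (2|3)=-1; (−1)^{-1·0·1}·(-1)^0·(-1)^-1 = -1.
(-51051, -154 / ℚ) ramifies at {2, 3, 13, ∞}: a division algebra.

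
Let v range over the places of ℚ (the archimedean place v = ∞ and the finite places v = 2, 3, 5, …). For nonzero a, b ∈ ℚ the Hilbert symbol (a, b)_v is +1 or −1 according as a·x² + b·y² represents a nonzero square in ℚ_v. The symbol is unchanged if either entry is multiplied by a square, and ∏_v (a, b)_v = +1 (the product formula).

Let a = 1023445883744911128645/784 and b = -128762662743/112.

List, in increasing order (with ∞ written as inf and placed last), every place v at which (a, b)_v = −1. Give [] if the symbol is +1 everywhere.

[3, 7, 17, 23]

Mod squares: a ≡ 5, b ≡ -90321. Check v ∈ {∞, 2, 3, 5, 7, 11, 13, 17, 23}.
v=3: a=3^18·(≡2), b=3^11·(≡1) mod 3; (2|3)=-1, (1|3)=+1; (−1)^{18·11·1}·(-1)^11·(+1)^18 = -1.
v=13: a=13^4·(≡5), b=13^2·(≡12) mod 13; (5|13)=-1, (12|13)=+1; (−1)^{4·2·6}·(-1)^2·(+1)^4 = +1.
v=2: v_2(a)=-4, v_2(b)=-4; units ≡ 5, 7 (mod 8); ε·ε+αω+βω = 0·1+-4·0+-4·1 ≡ 0  ⇒  (a,b)_2 = +1.
v=17: a=17^2·(≡5), b=17^1·(≡2) mod 17; (5|17)=-1, (2|17)=+1; (−1)^{2·1·8}·(-1)^1·(+1)^2 = -1.
v=5: a=5^1·(≡1), b=5^0·(≡1) mod 5; (1|5)=+1, (1|5)=+1; (−1)^{1·0·2}·(+1)^0·(+1)^1 = +1.
v=11: a=11^2·(≡4), b=11^1·(≡8) mod 11; (4|11)=+1, (8|11)=-1; (−1)^{2·1·5}·(+1)^1·(-1)^2 = +1.
v=7: a=7^-2·(≡5), b=7^-1·(≡3) mod 7; (5|7)=-1, (3|7)=-1; (−1)^{-2·-1·3}·(-1)^-1·(-1)^-2 = -1.
v=23: a=23^2·(≡5), b=23^1·(≡8) mod 23; (5|23)=-1, (8|23)=+1; (−1)^{2·1·11}·(-1)^1·(+1)^2 = -1.
v=∞: 5 > 0 and -90321 < 0  ⇒  (a,b)_∞ = +1.
Ram(5, -90321) = {3, 7, 17, 23}; no ℚ_3-point on the conic.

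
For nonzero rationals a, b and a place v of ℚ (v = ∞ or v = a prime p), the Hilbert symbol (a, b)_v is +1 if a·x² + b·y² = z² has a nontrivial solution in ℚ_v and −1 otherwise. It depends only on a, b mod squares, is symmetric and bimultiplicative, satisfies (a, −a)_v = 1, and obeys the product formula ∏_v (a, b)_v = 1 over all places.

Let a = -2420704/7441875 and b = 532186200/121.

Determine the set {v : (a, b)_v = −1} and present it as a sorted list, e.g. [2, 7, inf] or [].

[2, 3, 7, 11]

Mod squares: a ≡ -858, b ≡ 182. Check v ∈ {∞, 2, 3, 5, 7, 11, 13, 19, 23}.
v=∞: -858 < 0 and 182 > 0  ⇒  (a,b)_∞ = +1.
v=13: a=13^1·(≡9), b=13^1·(≡9) mod 13; (9|13)=+1, (9|13)=+1; (−1)^{1·1·6}·(+1)^1·(+1)^1 = +1.
v=3: a=3^-5·(≡2), b=3^4·(≡2) mod 3; (2|3)=-1, (2|3)=-1; (−1)^{-5·4·1}·(-1)^4·(-1)^-5 = -1.
v=11: a=11^1·(≡2), b=11^-2·(≡7) mod 11; (2|11)=-1, (7|11)=-1; (−1)^{1·-2·5}·(-1)^-2·(-1)^1 = -1.
v=7: a=7^-2·(≡5), b=7^1·(≡3) mod 7; (5|7)=-1, (3|7)=-1; (−1)^{-2·1·3}·(-1)^1·(-1)^-2 = -1.
v=23: a=23^2·(≡9), b=23^0·(≡17) mod 23; (9|23)=+1, (17|23)=-1; (−1)^{2·0·11}·(+1)^0·(-1)^2 = +1.
v=5: a=5^-4·(≡3), b=5^2·(≡3) mod 5; (3|5)=-1, (3|5)=-1; (−1)^{-4·2·2}·(-1)^2·(-1)^-4 = +1.
v=2: v_2(a)=5, v_2(b)=3; units ≡ 3, 3 (mod 8); ε·ε+αω+βω = 1·1+5·1+3·1 ≡ 1  ⇒  (a,b)_2 = -1.
v=19: a=19^0·(≡4), b=19^2·(≡4) mod 19; (4|19)=+1, (4|19)=+1; (−1)^{0·2·9}·(+1)^2·(+1)^0 = +1.
|Ram(-858, 182)| = 4, even; anisotropic at {2, 3, 7, 11}.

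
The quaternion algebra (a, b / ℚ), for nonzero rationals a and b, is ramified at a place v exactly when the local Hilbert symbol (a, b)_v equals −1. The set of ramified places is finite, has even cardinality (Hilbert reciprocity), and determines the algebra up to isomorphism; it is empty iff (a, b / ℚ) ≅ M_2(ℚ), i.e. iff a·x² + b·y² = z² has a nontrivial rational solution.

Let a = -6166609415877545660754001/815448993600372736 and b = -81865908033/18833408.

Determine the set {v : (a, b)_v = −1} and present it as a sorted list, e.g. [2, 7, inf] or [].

Mod squares: a ≡ -19, b ≡ -2222886. Check v ∈ {∞, 2, 3, 7, 11, 13, 17, 19, 31, 37}.
v=2: v_2(a)=-26, v_2(b)=-13; units ≡ 5, 5 (mod 8); ε·ε+αω+βω = 0·0+-26·1+-13·1 ≡ 1  ⇒  (a,b)_2 = -1.
v=19: a=19^-3·(≡15), b=19^-1·(≡12) mod 19; (15|19)=-1, (12|19)=-1; (−1)^{-3·-1·9}·(-1)^-1·(-1)^-3 = -1.
v=17: a=17^2·(≡15), b=17^1·(≡11) mod 17; (15|17)=+1, (11|17)=-1; (−1)^{2·1·8}·(+1)^1·(-1)^2 = +1.
v=13: a=13^10·(≡2), b=13^4·(≡12) mod 13; (2|13)=-1, (12|13)=+1; (−1)^{10·4·6}·(-1)^4·(+1)^10 = +1.
v=11: a=11^-6·(≡9), b=11^-2·(≡4) mod 11; (9|11)=+1, (4|11)=+1; (−1)^{-6·-2·5}·(+1)^-2·(+1)^-6 = +1.
v=∞: -19 < 0 and -2222886 < 0  ⇒  (a,b)_∞ = -1.
v=3: a=3^0·(≡2), b=3^1·(≡2) mod 3; (2|3)=-1, (2|3)=-1; (−1)^{0·1·1}·(-1)^1·(-1)^0 = -1.
v=7: a=7^6·(≡4), b=7^2·(≡5) mod 7; (4|7)=+1, (5|7)=-1; (−1)^{6·2·3}·(+1)^2·(-1)^6 = +1.
v=37: a=37^2·(≡32), b=37^1·(≡10) mod 37; (32|37)=-1, (10|37)=+1; (−1)^{2·1·18}·(-1)^1·(+1)^2 = -1.
v=31: a=31^2·(≡27), b=31^1·(≡18) mod 31; (27|31)=-1, (18|31)=+1; (−1)^{2·1·15}·(-1)^1·(+1)^2 = -1.
|Ram(-19, -2222886)| = 6, even; anisotropic at {2, 3, 19, 31, 37, ∞}.

[2, 3, 19, 31, 37, inf]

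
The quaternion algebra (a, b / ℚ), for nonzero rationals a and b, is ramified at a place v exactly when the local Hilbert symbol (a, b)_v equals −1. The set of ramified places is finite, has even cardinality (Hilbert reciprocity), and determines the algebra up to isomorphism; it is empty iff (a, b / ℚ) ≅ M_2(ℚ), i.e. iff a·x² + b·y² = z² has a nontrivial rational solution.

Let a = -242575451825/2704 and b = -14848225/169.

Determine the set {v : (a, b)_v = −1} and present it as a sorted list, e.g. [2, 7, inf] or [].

[2, inf]

Mod squares: a ≡ -713, b ≡ -12121. Check v ∈ {∞, 2, 5, 7, 13, 17, 23, 31}.
v=∞: -713 < 0 and -12121 < 0  ⇒  (a,b)_∞ = -1.
v=7: a=7^2·(≡1), b=7^2·(≡5) mod 7; (1|7)=+1, (5|7)=-1; (−1)^{2·2·3}·(+1)^2·(-1)^2 = +1.
v=5: a=5^2·(≡3), b=5^2·(≡4) mod 5; (3|5)=-1, (4|5)=+1; (−1)^{2·2·2}·(-1)^2·(+1)^2 = +1.
v=2: v_2(a)=-4, v_2(b)=0; units ≡ 7, 7 (mod 8); ε·ε+αω+βω = 1·1+-4·0+0·0 ≡ 1  ⇒  (a,b)_2 = -1.
v=13: a=13^-2·(≡7), b=13^-2·(≡11) mod 13; (7|13)=-1, (11|13)=-1; (−1)^{-2·-2·6}·(-1)^-2·(-1)^-2 = +1.
v=31: a=31^3·(≡19), b=31^1·(≡27) mod 31; (19|31)=+1, (27|31)=-1; (−1)^{3·1·15}·(+1)^1·(-1)^3 = +1.
v=23: a=23^1·(≡10), b=23^1·(≡13) mod 23; (10|23)=-1, (13|23)=+1; (−1)^{1·1·11}·(-1)^1·(+1)^1 = +1.
v=17: a=17^2·(≡9), b=17^1·(≡16) mod 17; (9|17)=+1, (16|17)=+1; (−1)^{2·1·8}·(+1)^1·(+1)^2 = +1.
(-713, -12121 / ℚ) ramifies at {2, ∞}: a division algebra.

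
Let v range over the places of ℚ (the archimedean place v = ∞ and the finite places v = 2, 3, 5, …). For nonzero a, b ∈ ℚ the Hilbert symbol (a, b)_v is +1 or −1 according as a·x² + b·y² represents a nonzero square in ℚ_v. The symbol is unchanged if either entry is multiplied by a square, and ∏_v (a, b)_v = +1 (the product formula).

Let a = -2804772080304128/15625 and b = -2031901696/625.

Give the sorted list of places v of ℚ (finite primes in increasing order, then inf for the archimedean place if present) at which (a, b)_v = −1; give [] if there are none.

[23, inf]

Mod squares: a ≡ -23, b ≡ -31. Check v ∈ {∞, 2, 5, 11, 23, 31}.
v=5: a=5^-6·(≡2), b=5^-4·(≡4) mod 5; (2|5)=-1, (4|5)=+1; (−1)^{-6·-4·2}·(-1)^-4·(+1)^-6 = +1.
v=31: a=31^2·(≡10), b=31^1·(≡26) mod 31; (10|31)=+1, (26|31)=-1; (−1)^{2·1·15}·(+1)^1·(-1)^2 = +1.
v=2: v_2(a)=14, v_2(b)=10; units ≡ 1, 1 (mod 8); ε·ε+αω+βω = 0·0+14·0+10·0 ≡ 0  ⇒  (a,b)_2 = +1.
v=∞: -23 < 0 and -31 < 0  ⇒  (a,b)_∞ = -1.
v=23: a=23^3·(≡19), b=23^2·(≡17) mod 23; (19|23)=-1, (17|23)=-1; (−1)^{3·2·11}·(-1)^2·(-1)^3 = -1.
v=11: a=11^4·(≡7), b=11^2·(≡10) mod 11; (7|11)=-1, (10|11)=-1; (−1)^{4·2·5}·(-1)^2·(-1)^4 = +1.
(-23, -31 / ℚ) ramifies at {23, ∞}: a division algebra.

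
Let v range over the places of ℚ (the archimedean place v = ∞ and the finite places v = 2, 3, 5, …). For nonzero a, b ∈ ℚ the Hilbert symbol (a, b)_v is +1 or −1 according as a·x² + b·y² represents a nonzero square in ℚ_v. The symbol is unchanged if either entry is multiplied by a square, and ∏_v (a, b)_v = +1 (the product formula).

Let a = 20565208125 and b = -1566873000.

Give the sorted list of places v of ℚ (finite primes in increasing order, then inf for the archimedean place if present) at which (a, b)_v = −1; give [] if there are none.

(a, b) ≡ (74613, -35530) mod (ℚ^×)²; places V = {2, 3, 5, 7, 11, 17, 19, ∞}.
(a,b)_3: α=3, u≡1; β=2, v≡2 (mod 3); (1|3)=+1, (2|3)=-1; sign (−1)^0·+1^2·-1^3 = -1.
(a,b)_7: α=3, u≡6; β=2, v≡1 (mod 7); (6|7)=-1, (1|7)=+1; sign (−1)^0·-1^2·+1^3 = +1.
(a,b)_2: α=0, β=3; u≡5, v≡3 (mod 8); ε(u)ε(v)=0·1, αω(v)=0·1, βω(u)=3·1; sum ≡ 1  ⇒  -1.
(a,b)_17: α=1, u≡12; β=1, v≡2 (mod 17); (12|17)=-1, (2|17)=+1; sign (−1)^0·-1^1·+1^1 = -1.
(a,b)_19: α=1, u≡10; β=1, v≡11 (mod 19); (10|19)=-1, (11|19)=+1; sign (−1)^1·-1^1·+1^1 = +1.
(a,b)_11: α=1, u≡8; β=1, v≡4 (mod 11); (8|11)=-1, (4|11)=+1; sign (−1)^1·-1^1·+1^1 = +1.
(a,b)_∞: sgn(74613)=+, sgn(-35530)=−, so +1.
(a,b)_5: α=4, u≡3; β=3, v≡1 (mod 5); (3|5)=-1, (1|5)=+1; sign (−1)^0·-1^3·+1^4 = -1.
Ram(74613, -35530) = {2, 3, 5, 17}; no ℚ_2-point on the conic.

[2, 3, 5, 17]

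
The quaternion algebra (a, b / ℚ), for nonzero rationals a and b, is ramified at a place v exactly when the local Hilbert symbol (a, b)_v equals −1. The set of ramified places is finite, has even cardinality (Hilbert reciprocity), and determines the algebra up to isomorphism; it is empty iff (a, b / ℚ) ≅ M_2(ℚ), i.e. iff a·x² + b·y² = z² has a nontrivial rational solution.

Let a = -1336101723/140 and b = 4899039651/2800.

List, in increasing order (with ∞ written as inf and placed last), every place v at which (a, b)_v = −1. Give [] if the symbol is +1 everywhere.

[5, 17]

(a, b) ≡ (-6545, 357) mod (ℚ^×)²; places V = {2, 3, 5, 7, 11, 17, ∞}.
(a,b)_11: α=3, u≡2; β=4, v≡4 (mod 11); (2|11)=-1, (4|11)=+1; sign (−1)^0·-1^4·+1^3 = +1.
(a,b)_2: α=-2, β=-4; u≡7, v≡5 (mod 8); ε(u)ε(v)=1·0, αω(v)=-2·1, βω(u)=-4·0; sum ≡ 0  ⇒  +1.
(a,b)_5: α=-1, u≡4; β=-2, v≡3 (mod 5); (4|5)=+1, (3|5)=-1; sign (−1)^0·+1^-2·-1^-1 = -1.
(a,b)_7: α=-1, u≡5; β=-1, v≡2 (mod 7); (5|7)=-1, (2|7)=+1; sign (−1)^1·-1^-1·+1^-1 = +1.
(a,b)_∞: sgn(-6545)=−, sgn(357)=+, so +1.
(a,b)_3: α=10, u≡1; β=9, v≡2 (mod 3); (1|3)=+1, (2|3)=-1; sign (−1)^0·+1^9·-1^10 = +1.
(a,b)_17: α=1, u≡7; β=1, v≡16 (mod 17); (7|17)=-1, (16|17)=+1; sign (−1)^0·-1^1·+1^1 = -1.
Ram(-6545, 357) = {5, 17}; no ℚ_5-point on the conic.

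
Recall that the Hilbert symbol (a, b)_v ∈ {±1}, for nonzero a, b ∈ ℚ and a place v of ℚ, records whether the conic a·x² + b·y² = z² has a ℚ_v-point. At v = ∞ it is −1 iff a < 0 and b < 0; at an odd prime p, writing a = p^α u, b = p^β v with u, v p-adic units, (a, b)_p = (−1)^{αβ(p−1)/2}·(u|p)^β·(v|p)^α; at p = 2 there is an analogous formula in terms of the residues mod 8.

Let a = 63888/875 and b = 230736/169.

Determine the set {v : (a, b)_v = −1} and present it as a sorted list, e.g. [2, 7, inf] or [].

Mod squares: a ≡ 1155, b ≡ 14421. Check v ∈ {∞, 2, 3, 5, 7, 11, 13, 19, 23}.
v=5: a=5^-3·(≡4), b=5^0·(≡4) mod 5; (4|5)=+1, (4|5)=+1; (−1)^{-3·0·2}·(+1)^0·(+1)^-3 = +1.
v=13: a=13^0·(≡8), b=13^-2·(≡12) mod 13; (8|13)=-1, (12|13)=+1; (−1)^{0·-2·6}·(-1)^-2·(+1)^0 = +1.
v=∞: 1155 > 0 and 14421 > 0  ⇒  (a,b)_∞ = +1.
v=3: a=3^1·(≡1), b=3^1·(≡1) mod 3; (1|3)=+1, (1|3)=+1; (−1)^{1·1·1}·(+1)^1·(+1)^1 = -1.
v=23: a=23^0·(≡17), b=23^1·(≡12) mod 23; (17|23)=-1, (12|23)=+1; (−1)^{0·1·11}·(-1)^1·(+1)^0 = -1.
v=19: a=19^0·(≡10), b=19^1·(≡8) mod 19; (10|19)=-1, (8|19)=-1; (−1)^{0·1·9}·(-1)^1·(-1)^0 = -1.
v=7: a=7^-1·(≡1), b=7^0·(≡2) mod 7; (1|7)=+1, (2|7)=+1; (−1)^{-1·0·3}·(+1)^0·(+1)^-1 = +1.
v=11: a=11^3·(≡8), b=11^1·(≡8) mod 11; (8|11)=-1, (8|11)=-1; (−1)^{3·1·5}·(-1)^1·(-1)^3 = -1.
v=2: v_2(a)=4, v_2(b)=4; units ≡ 3, 5 (mod 8); ε·ε+αω+βω = 1·0+4·1+4·1 ≡ 0  ⇒  (a,b)_2 = +1.
(1155, 14421 / ℚ) ramifies at {3, 11, 19, 23}: a division algebra.

[3, 11, 19, 23]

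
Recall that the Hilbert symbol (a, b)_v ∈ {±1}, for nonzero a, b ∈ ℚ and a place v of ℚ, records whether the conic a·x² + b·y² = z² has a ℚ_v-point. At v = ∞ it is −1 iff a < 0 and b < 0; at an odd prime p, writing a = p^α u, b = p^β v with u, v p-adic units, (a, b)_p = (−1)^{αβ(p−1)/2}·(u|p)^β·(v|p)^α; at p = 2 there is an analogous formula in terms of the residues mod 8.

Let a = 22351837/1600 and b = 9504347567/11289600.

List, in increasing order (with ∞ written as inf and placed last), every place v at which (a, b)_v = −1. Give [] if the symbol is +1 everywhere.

[11, 29]

Mod squares: a ≡ 42253, b ≡ 464783. Check v ∈ {∞, 2, 3, 5, 7, 11, 13, 23, 29, 31, 47}.
v=47: a=47^1·(≡36), b=47^1·(≡22) mod 47; (36|47)=+1, (22|47)=-1; (−1)^{1·1·23}·(+1)^1·(-1)^1 = +1.
v=∞: 42253 > 0 and 464783 > 0  ⇒  (a,b)_∞ = +1.
v=23: a=23^2·(≡9), b=23^0·(≡11) mod 23; (9|23)=+1, (11|23)=-1; (−1)^{2·0·11}·(+1)^0·(-1)^2 = +1.
v=31: a=31^1·(≡26), b=31^1·(≡20) mod 31; (26|31)=-1, (20|31)=+1; (−1)^{1·1·15}·(-1)^1·(+1)^1 = +1.
v=2: v_2(a)=-6, v_2(b)=-10; units ≡ 5, 7 (mod 8); ε·ε+αω+βω = 0·1+-6·0+-10·1 ≡ 0  ⇒  (a,b)_2 = +1.
v=29: a=29^1·(≡4), b=29^1·(≡12) mod 29; (4|29)=+1, (12|29)=-1; (−1)^{1·1·14}·(+1)^1·(-1)^1 = -1.
v=11: a=11^0·(≡7), b=11^3·(≡10) mod 11; (7|11)=-1, (10|11)=-1; (−1)^{0·3·5}·(-1)^3·(-1)^0 = -1.
v=5: a=5^-2·(≡3), b=5^-2·(≡3) mod 5; (3|5)=-1, (3|5)=-1; (−1)^{-2·-2·2}·(-1)^-2·(-1)^-2 = +1.
v=13: a=13^0·(≡1), b=13^2·(≡8) mod 13; (1|13)=+1, (8|13)=-1; (−1)^{0·2·6}·(+1)^2·(-1)^0 = +1.
v=3: a=3^0·(≡1), b=3^-2·(≡2) mod 3; (1|3)=+1, (2|3)=-1; (−1)^{0·-2·1}·(+1)^-2·(-1)^0 = +1.
v=7: a=7^0·(≡1), b=7^-2·(≡4) mod 7; (1|7)=+1, (4|7)=+1; (−1)^{0·-2·3}·(+1)^-2·(+1)^0 = +1.
Ram(42253, 464783) = {11, 29}; no ℚ_11-point on the conic.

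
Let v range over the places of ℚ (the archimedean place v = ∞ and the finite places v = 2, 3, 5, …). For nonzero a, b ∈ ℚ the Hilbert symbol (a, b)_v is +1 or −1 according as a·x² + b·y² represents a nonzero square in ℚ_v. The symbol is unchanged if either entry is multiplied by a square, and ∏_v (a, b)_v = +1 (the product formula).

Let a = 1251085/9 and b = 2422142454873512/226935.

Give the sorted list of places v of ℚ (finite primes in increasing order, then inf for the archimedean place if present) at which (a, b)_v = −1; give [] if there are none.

[2, 5, 11, 43]

(a, b) ≡ (2365, 906870) mod (ℚ^×)²; places V = {2, 3, 5, 7, 11, 17, 19, 23, 29, 37, 41, 43, ∞}.
(a,b)_11: α=1, u≡8; β=0, v≡6 (mod 11); (8|11)=-1, (6|11)=-1; sign (−1)^0·-1^0·-1^1 = -1.
(a,b)_23: α=2, u≡20; β=0, v≡9 (mod 23); (20|23)=-1, (9|23)=+1; sign (−1)^0·-1^0·+1^2 = +1.
(a,b)_37: α=0, u≡21; β=1, v≡30 (mod 37); (21|37)=+1, (30|37)=+1; sign (−1)^0·+1^1·+1^0 = +1.
(a,b)_2: α=0, β=3; u≡5, v≡3 (mod 8); ε(u)ε(v)=0·1, αω(v)=0·1, βω(u)=3·1; sum ≡ 1  ⇒  -1.
(a,b)_5: α=1, u≡3; β=-1, v≡1 (mod 5); (3|5)=-1, (1|5)=+1; sign (−1)^0·-1^-1·+1^1 = -1.
(a,b)_29: α=0, u≡6; β=4, v≡27 (mod 29); (6|29)=+1, (27|29)=-1; sign (−1)^0·+1^4·-1^0 = +1.
(a,b)_19: α=0, u≡16; β=1, v≡15 (mod 19); (16|19)=+1, (15|19)=-1; sign (−1)^0·+1^1·-1^0 = +1.
(a,b)_3: α=-2, u≡1; β=-3, v≡1 (mod 3); (1|3)=+1, (1|3)=+1; sign (−1)^0·+1^-3·+1^-2 = +1.
(a,b)_17: α=0, u≡8; β=2, v≡11 (mod 17); (8|17)=+1, (11|17)=-1; sign (−1)^0·+1^2·-1^0 = +1.
(a,b)_41: α=0, u≡24; β=-2, v≡32 (mod 41); (24|41)=-1, (32|41)=+1; sign (−1)^0·-1^-2·+1^0 = +1.
(a,b)_7: α=0, u≡5; β=2, v≡3 (mod 7); (5|7)=-1, (3|7)=-1; sign (−1)^0·-1^2·-1^0 = +1.
(a,b)_∞: sgn(2365)=+, sgn(906870)=+, so +1.
(a,b)_43: α=1, u≡3; β=1, v≡29 (mod 43); (3|43)=-1, (29|43)=-1; sign (−1)^1·-1^1·-1^1 = -1.
|Ram(2365, 906870)| = 4, even; anisotropic at {2, 5, 11, 43}.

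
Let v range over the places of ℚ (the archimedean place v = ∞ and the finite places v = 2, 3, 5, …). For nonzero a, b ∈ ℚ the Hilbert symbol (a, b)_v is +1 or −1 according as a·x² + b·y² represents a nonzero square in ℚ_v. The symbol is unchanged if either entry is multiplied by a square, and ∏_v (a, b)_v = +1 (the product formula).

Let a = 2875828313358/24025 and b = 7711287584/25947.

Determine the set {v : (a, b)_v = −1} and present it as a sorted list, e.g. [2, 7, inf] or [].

Mod squares: a ≡ 462, b ≡ 102102. Check v ∈ {∞, 2, 3, 5, 7, 11, 13, 17, 31}.
v=11: a=11^1·(≡5), b=11^1·(≡3) mod 11; (5|11)=+1, (3|11)=+1; (−1)^{1·1·5}·(+1)^1·(+1)^1 = -1.
v=13: a=13^2·(≡2), b=13^1·(≡5) mod 13; (2|13)=-1, (5|13)=-1; (−1)^{2·1·6}·(-1)^1·(-1)^2 = -1.
v=3: a=3^3·(≡1), b=3^-3·(≡2) mod 3; (1|3)=+1, (2|3)=-1; (−1)^{3·-3·1}·(+1)^-3·(-1)^3 = +1.
v=2: v_2(a)=1, v_2(b)=5; units ≡ 7, 3 (mod 8); ε·ε+αω+βω = 1·1+1·1+5·0 ≡ 0  ⇒  (a,b)_2 = +1.
v=17: a=17^4·(≡5), b=17^3·(≡12) mod 17; (5|17)=-1, (12|17)=-1; (−1)^{4·3·8}·(-1)^3·(-1)^4 = -1.
v=31: a=31^-2·(≡2), b=31^-2·(≡28) mod 31; (2|31)=+1, (28|31)=+1; (−1)^{-2·-2·15}·(+1)^-2·(+1)^-2 = +1.
v=7: a=7^3·(≡3), b=7^3·(≡6) mod 7; (3|7)=-1, (6|7)=-1; (−1)^{3·3·3}·(-1)^3·(-1)^3 = -1.
v=5: a=5^-2·(≡3), b=5^0·(≡2) mod 5; (3|5)=-1, (2|5)=-1; (−1)^{-2·0·2}·(-1)^0·(-1)^-2 = +1.
v=∞: 462 > 0 and 102102 > 0  ⇒  (a,b)_∞ = +1.
Ram(462, 102102) = {7, 11, 13, 17}; no ℚ_7-point on the conic.

[7, 11, 13, 17]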